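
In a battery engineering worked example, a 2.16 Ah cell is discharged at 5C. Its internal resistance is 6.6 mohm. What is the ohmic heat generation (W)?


Convert: R = 6.6 mohm = 0.0066 ohm
Step 1: I = C_rate * capacity = 5 * 2.16 = 10.8 A
Step 2: Q = I^2 * R = 10.8^2 * 0.0066 = 116.64 * 0.0066 = 0.7698 W

0.7698 W


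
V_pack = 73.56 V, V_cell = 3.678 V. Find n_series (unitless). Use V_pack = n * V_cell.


Rearranging: n = V_pack / V_cell = 73.56 / 3.678 = 20 cells

20


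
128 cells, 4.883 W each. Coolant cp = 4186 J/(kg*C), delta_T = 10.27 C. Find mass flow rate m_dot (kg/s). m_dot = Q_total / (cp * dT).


Q_total = 128 * 4.883 = 625.02 W
m_dot = Q_total / (cp * dT) = 625.02 / (4186 * 10.27) = 0.01454 kg/s

0.01454 kg/s


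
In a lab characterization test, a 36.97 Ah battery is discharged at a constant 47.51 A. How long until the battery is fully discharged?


Runtime = 36.97 Ah / 47.51 A = 0.7782 hr

0.7782 hr


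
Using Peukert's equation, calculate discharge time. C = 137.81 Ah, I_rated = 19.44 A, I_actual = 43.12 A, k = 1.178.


t_rated = C / I_rated = 137.81 / 19.44 = 7.089 hr
(I_rated/I)^k = (0.45083)^1.178 = 0.39123
t = t_rated * (I_rated/I)^k = 7.089 * 0.39123 = 2.773 hr

2.773 hr


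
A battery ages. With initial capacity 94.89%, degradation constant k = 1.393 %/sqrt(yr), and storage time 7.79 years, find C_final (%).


Step 1: sqrt(7.79 yr) = 2.7911
Step 2: drop = 1.393 * 2.7911 = 3.888
Step 3: C_final = 94.89 - 3.888 = 91.00%

91.00%


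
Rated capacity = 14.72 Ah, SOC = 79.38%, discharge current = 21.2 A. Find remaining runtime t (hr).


Step 1: remaining = SOC/100 * C_total = 79.38/100 * 14.72 = 11.685 Ah
Step 2: t = remaining / I = 11.685 / 21.2 = 0.5512 hr

0.5512 hr


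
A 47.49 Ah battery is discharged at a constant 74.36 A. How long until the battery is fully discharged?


Runtime = 47.49 Ah / 74.36 A = 0.6386 hr

0.6386 hr


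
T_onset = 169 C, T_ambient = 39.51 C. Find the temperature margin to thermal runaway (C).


Safety margin = 169 C - 39.51 C = 129.49 C

129.49 C


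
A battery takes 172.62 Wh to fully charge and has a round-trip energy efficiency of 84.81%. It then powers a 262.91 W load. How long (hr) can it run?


Step 1: E_discharge = eta/100 * E_charge = 84.81/100 * 172.62 = 146.4 Wh
Step 2: t = E_discharge / P = 146.4 / 262.91 = 0.5568 hr

0.5568 hr


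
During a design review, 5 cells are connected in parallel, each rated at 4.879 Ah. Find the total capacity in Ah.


Parallel capacities add: 5 * 4.879 Ah = 24.395 Ah

24.395 Ah


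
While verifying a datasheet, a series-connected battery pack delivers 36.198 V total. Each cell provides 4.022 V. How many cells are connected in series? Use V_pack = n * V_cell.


Rearranging: n = V_pack / V_cell = 36.198 / 4.022 = 9 cells

9


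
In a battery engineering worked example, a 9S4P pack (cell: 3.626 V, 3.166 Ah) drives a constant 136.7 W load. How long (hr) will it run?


Step 1: E_pack = Ns * V_cell * Np * C_cell = 9 * 3.626 * 4 * 3.166 = 413.28 Wh
Step 2: t = E_pack / P = 413.28 / 136.7 = 3.023 hr

3.023 hr


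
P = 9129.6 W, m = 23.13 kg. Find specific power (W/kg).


SP = P / m = 9129.6 / 23.13 = 394.7 W/kg

394.7 W/kg


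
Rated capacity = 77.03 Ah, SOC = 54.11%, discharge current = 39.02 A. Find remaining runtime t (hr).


Step 1: remaining = SOC/100 * C_total = 54.11/100 * 77.03 = 41.681 Ah
Step 2: t = remaining / I = 41.681 / 39.02 = 1.068 hr

1.068 hr


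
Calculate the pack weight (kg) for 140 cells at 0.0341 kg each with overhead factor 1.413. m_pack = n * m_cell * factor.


Cell mass sum = 140 * 0.0341 = 4.774 kg
With overhead 1.413: m_pack = 4.774 * 1.413 = 6.746 kg

6.746 kg


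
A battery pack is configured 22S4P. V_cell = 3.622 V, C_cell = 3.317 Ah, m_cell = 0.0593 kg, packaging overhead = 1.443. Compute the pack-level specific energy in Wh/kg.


Step 1: V_pack = 22 * 3.622 = 79.684 V
Step 2: C_pack = 4 * 3.317 = 13.268 Ah
Step 3: E_pack = V_pack * C_pack = 79.684 * 13.268 = 1057.2 Wh
Step 4: m_pack = 22 * 4 * 0.0593 * 1.443 = 7.5302 kg
Step 5: ED = E_pack / m_pack = 1057.2 / 7.5302 = 140.4 Wh/kg

140.4 Wh/kg


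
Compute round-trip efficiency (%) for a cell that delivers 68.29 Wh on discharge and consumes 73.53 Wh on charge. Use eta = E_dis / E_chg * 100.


Round-trip efficiency = 68.29/73.53 * 100% = 92.87%

92.87%


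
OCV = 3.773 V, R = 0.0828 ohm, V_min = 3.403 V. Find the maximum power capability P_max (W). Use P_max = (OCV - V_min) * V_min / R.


dV = OCV - V_min = 0.37 V (so I_max = dV / R)
P_max = dV * V_min / R = 0.37 * 3.403 / 0.0828 = 15.21 W

15.21 W


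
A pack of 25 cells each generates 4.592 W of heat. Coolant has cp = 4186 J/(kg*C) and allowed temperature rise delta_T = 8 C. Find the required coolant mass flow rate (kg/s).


Q_total = 25 * 4.592 = 114.8 W
m_dot = Q_total / (cp * dT) = 114.8 / (4186 * 8) = 0.003428 kg/s

0.003428 kg/s


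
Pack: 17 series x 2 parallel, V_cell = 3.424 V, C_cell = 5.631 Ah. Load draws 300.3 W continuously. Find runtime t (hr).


Step 1: E_pack = Ns * V_cell * Np * C_cell = 17 * 3.424 * 2 * 5.631 = 655.54 Wh
Step 2: t = E_pack / P = 655.54 / 300.3 = 2.183 hr

2.183 hr


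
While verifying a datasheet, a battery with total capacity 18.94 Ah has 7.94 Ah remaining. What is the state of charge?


SOC = (remaining / total) * 100 = (7.94 / 18.94) * 100 = 41.92%

41.92%


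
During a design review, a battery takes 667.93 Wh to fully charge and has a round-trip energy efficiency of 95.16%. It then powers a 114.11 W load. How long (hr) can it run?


Step 1: E_discharge = eta/100 * E_charge = 95.16/100 * 667.93 = 635.6 Wh
Step 2: t = E_discharge / P = 635.6 / 114.11 = 5.570 hr

5.570 hr


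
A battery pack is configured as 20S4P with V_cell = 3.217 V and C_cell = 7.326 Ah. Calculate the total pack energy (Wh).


V_pack = 20 * 3.217 = 64.34 V
C_pack = 4 * 7.326 = 29.304 Ah
E = V_pack * C_pack = 64.34 * 29.304 = 1885 Wh

1885 Wh


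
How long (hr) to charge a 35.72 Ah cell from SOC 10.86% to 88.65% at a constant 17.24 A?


delta_Ah = 35.72 * (88.65 - 10.86) / 100 = 27.787 Ah
t = delta_Ah / I = 27.787 / 17.24 = 1.612 hr

1.612 hr


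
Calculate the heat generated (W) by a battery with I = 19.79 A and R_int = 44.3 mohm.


Convert: R = 44.3 mohm = 0.0443 ohm
I^2 = 391.64
Q = 391.64 * 0.0443 = 17.35 W

17.35 W


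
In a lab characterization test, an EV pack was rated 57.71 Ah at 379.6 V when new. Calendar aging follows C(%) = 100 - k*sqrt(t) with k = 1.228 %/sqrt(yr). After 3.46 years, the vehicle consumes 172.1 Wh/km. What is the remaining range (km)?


Step 1: capacity retention = 100 - 1.228 * sqrt(3.46) = 100 - 1.228 * 1.8601 = 97.716%
Step 2: C_now = 57.71 * 97.716/100 = 56.392 Ah
Step 3: E_pack = V * C_now = 379.6 * 56.392 = 21406 Wh
Step 4: range = E_pack / consumption = 21406 / 172.1 = 124.4 km

124.4 km


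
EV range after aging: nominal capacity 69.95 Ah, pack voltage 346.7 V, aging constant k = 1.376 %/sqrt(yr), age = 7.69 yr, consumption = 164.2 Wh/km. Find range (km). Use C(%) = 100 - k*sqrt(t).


Step 1: capacity retention = 100 - 1.376 * sqrt(7.69) = 100 - 1.376 * 2.7731 = 96.184%
Step 2: C_now = 69.95 * 96.184/100 = 67.281 Ah
Step 3: E_pack = V * C_now = 346.7 * 67.281 = 23326 Wh
Step 4: range = E_pack / consumption = 23326 / 164.2 = 142.1 km

142.1 km


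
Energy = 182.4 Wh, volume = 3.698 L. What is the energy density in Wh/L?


Volumetric ED = 182.4 Wh / 3.698 L = 49.32 Wh/L

49.32 Wh/L


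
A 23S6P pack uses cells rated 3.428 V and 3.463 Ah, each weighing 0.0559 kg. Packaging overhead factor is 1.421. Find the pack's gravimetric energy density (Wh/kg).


Step 1: V_pack = 23 * 3.428 = 78.844 V
Step 2: C_pack = 6 * 3.463 = 20.778 Ah
Step 3: E_pack = V_pack * C_pack = 78.844 * 20.778 = 1638.2 Wh
Step 4: m_pack = 23 * 6 * 0.0559 * 1.421 = 10.962 kg
Step 5: ED = E_pack / m_pack = 1638.2 / 10.962 = 149.4 Wh/kg

149.4 Wh/kg


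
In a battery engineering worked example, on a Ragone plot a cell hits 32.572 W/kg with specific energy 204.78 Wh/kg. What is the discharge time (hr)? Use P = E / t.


t = E / P = 204.78 / 32.572 = 6.287 hr

6.287 hr


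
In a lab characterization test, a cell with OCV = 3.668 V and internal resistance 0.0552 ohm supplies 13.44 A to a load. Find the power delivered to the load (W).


Step 1: V_terminal = OCV - I*R = 3.668 - 13.44 * 0.0552 = 2.9261 V
Step 2: P_out = V_terminal * I = 2.9261 * 13.44 = 39.33 W

39.33 W


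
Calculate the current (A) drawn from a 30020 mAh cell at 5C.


Convert: capacity = 30020 mAh = 30.02 Ah
I = C_rate * capacity = 5 * 30.02 = 150.1 A

150.1 A


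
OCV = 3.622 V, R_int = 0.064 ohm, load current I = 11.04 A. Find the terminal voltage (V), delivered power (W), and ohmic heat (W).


Step 1: V_terminal = OCV - I*R = 3.622 - 11.04 * 0.064 = 2.9154 V
Step 2: P_out = V_terminal * I = 2.9154 * 11.04 = 32.19 W
Step 3: Q = I^2 * R = 11.04^2 * 0.064 = 7.800 W

V=2.9154 V, P=32.19 W, Q=7.800 W


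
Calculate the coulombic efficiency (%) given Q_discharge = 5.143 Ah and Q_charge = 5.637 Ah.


eta_c = Q_dis / Q_chg * 100 = 5.143 / 5.637 * 100 = 91.24%

91.24%


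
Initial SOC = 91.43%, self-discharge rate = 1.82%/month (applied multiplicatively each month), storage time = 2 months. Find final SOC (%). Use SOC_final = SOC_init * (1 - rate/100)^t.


decay = (1 - 1.82/100)^2 = 0.96393
SOC_final = 91.43 * 0.96393 = 88.13%

88.13%


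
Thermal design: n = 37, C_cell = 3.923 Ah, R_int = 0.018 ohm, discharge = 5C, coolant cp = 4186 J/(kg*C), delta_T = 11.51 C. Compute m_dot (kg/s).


Step 1: I = 5 * 3.923 = 19.615 A
Step 2: Q_cell = I^2 * R = 19.615^2 * 0.018 = 6.9255 W
Step 3: Q_total = 37 * 6.9255 = 256.24 W
Step 4: m_dot = Q_total / (cp * dT) = 256.24 / (4186 * 11.51) = 0.005318 kg/s

0.005318 kg/s


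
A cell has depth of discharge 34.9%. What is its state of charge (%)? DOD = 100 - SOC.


SOC = 100 - DOD = 100 - 34.9 = 65.1%

65.1%


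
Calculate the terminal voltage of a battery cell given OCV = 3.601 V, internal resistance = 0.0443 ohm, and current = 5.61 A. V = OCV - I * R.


V = OCV - I*R = 3.601 - 5.61 * 0.0443 = 3.352 V

3.352 V


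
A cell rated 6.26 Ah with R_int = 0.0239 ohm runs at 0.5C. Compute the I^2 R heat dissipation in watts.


Step 1: I = C_rate * capacity = 0.5 * 6.26 = 3.13 A
Step 2: Q = I^2 * R = 3.13^2 * 0.0239 = 9.7969 * 0.0239 = 0.2341 W

0.2341 W


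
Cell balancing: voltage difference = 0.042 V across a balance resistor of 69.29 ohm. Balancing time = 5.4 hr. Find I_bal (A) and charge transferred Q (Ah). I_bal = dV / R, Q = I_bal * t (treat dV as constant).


I_bal = dV / R = 0.042 / 69.29 = 6.0615e-04 A
Q = I_bal * t = 6.0615e-04 * 5.4 = 0.003273 Ah

I=6.0615e-04 A, Q=0.003273 Ah


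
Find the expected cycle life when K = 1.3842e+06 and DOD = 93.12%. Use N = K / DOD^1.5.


Step 1: DOD^1.5 = 93.12^1.5 = 898.6
Step 2: N = 1.3842e+06 / 898.6 = 1540 cycles

1540 cycles


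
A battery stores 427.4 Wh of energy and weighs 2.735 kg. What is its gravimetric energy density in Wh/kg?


Specific energy = 427.4 Wh / 2.735 kg = 156.3 Wh/kg

156.3 Wh/kg


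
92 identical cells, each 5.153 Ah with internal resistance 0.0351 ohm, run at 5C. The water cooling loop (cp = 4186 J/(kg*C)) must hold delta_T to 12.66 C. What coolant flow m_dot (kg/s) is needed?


Step 1: I = 5 * 5.153 = 25.765 A
Step 2: Q_cell = I^2 * R = 25.765^2 * 0.0351 = 23.301 W
Step 3: Q_total = 92 * 23.301 = 2143.7 W
Step 4: m_dot = Q_total / (cp * dT) = 2143.7 / (4186 * 12.66) = 0.04045 kg/s

0.04045 kg/s


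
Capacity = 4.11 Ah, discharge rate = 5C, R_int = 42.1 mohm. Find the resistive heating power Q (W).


Convert: R = 42.1 mohm = 0.0421 ohm
Step 1: I = C_rate * capacity = 5 * 4.11 = 20.55 A
Step 2: Q = I^2 * R = 20.55^2 * 0.0421 = 422.3 * 0.0421 = 17.78 W

17.78 W


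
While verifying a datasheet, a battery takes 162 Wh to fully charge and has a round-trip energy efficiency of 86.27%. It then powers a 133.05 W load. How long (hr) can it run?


Step 1: E_discharge = eta/100 * E_charge = 86.27/100 * 162 = 139.76 Wh
Step 2: t = E_discharge / P = 139.76 / 133.05 = 1.050 hr

1.050 hr


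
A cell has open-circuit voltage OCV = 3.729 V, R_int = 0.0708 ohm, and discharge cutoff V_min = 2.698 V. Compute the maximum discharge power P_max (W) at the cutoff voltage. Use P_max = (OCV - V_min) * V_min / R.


P_max = (OCV - V_min) * V_min / R = (3.729 - 2.698) * 2.698 / 0.0708 = 1.031 * 2.698 / 0.0708 = 39.29 W

39.29 W


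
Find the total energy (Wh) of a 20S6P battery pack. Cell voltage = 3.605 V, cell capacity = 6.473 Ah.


E = Ns * Vcell * Np * Ccell = 20 * 3.605 * 6 * 6.473 = 2800 Wh

2800 Wh


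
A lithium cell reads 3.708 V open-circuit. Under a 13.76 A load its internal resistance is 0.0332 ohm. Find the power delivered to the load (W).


Step 1: V_terminal = OCV - I*R = 3.708 - 13.76 * 0.0332 = 3.2512 V
Step 2: P_out = V_terminal * I = 3.2512 * 13.76 = 44.74 W

44.74 W


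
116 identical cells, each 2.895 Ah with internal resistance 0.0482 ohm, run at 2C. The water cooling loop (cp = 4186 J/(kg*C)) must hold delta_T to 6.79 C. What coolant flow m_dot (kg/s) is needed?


Step 1: I = 2 * 2.895 = 5.79 A
Step 2: Q_cell = I^2 * R = 5.79^2 * 0.0482 = 1.6159 W
Step 3: Q_total = 116 * 1.6159 = 187.44 W
Step 4: m_dot = Q_total / (cp * dT) = 187.44 / (4186 * 6.79) = 0.006595 kg/s

0.006595 kg/s


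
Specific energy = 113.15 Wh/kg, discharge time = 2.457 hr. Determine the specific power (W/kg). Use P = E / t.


P_specific = E / t = 113.15 / 2.457 = 46.05 W/kg

46.05 W/kg


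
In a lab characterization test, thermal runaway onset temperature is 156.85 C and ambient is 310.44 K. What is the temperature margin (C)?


Convert: T_ambient = 310.44 K = 37.29 C
margin = 156.85 - 37.29 = 119.56 C

119.56 C


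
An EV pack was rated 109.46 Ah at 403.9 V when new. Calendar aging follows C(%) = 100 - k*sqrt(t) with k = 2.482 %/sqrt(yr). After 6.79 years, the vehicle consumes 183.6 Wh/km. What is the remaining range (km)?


Step 1: capacity retention = 100 - 2.482 * sqrt(6.79) = 100 - 2.482 * 2.6058 = 93.532%
Step 2: C_now = 109.46 * 93.532/100 = 102.38 Ah
Step 3: E_pack = V * C_now = 403.9 * 102.38 = 41351 Wh
Step 4: range = E_pack / consumption = 41351 / 183.6 = 225.2 km

225.2 km


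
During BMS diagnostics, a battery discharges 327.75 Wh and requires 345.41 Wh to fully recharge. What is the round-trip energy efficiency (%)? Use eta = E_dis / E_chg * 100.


Round-trip efficiency = 327.75/345.41 * 100% = 94.89%

94.89%


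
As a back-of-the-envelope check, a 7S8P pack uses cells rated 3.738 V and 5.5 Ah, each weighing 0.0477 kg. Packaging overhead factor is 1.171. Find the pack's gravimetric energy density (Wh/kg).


Step 1: V_pack = 7 * 3.738 = 26.166 V
Step 2: C_pack = 8 * 5.5 = 44 Ah
Step 3: E_pack = V_pack * C_pack = 26.166 * 44 = 1151.3 Wh
Step 4: m_pack = 7 * 8 * 0.0477 * 1.171 = 3.128 kg
Step 5: ED = E_pack / m_pack = 1151.3 / 3.128 = 368.1 Wh/kg

368.1 Wh/kg


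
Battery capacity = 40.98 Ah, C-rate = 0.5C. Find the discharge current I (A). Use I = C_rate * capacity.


I = C_rate * capacity = 0.5 * 40.98 = 20.49 A

20.49 A


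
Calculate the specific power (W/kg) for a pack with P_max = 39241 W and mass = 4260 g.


Convert: m = 4260 g = 4.26 kg
SP = P / m = 39241 / 4.26 = 9212 W/kg

9212 W/kg


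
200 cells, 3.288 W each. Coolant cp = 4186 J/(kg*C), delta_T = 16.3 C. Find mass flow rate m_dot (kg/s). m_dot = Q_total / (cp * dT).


Step 1: Total heat Q = 200 * 3.288 W = 657.6 W
Step 2: denom = cp * dT = 4186 * 16.3 = 68232
Step 3: m_dot = 657.6 / 68232 = 0.009638 kg/s

0.009638 kg/s


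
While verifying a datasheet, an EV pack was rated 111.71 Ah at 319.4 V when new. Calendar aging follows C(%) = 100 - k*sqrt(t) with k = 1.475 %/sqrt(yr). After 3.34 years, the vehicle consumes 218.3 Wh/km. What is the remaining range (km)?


Step 1: capacity retention = 100 - 1.475 * sqrt(3.34) = 100 - 1.475 * 1.8276 = 97.304%
Step 2: C_now = 111.71 * 97.304/100 = 108.7 Ah
Step 3: E_pack = V * C_now = 319.4 * 108.7 = 34719 Wh
Step 4: range = E_pack / consumption = 34719 / 218.3 = 159.0 km

159.0 km


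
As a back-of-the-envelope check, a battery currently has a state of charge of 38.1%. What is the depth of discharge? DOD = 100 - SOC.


Complement of SOC: DOD = 100% - 38.1% = 61.9%

61.9%


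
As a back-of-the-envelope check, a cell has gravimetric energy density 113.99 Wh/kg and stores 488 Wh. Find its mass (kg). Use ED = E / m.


m = E / ED = 488 / 113.99 = 4.281 kg

4.281 kg


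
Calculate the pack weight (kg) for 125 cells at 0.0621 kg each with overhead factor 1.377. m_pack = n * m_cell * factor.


Cell mass sum = 125 * 0.0621 = 7.7625 kg
With overhead 1.377: m_pack = 7.7625 * 1.377 = 10.69 kg

10.69 kg


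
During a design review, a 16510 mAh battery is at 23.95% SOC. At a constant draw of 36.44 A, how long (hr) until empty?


Convert: C_total = 16510 mAh = 16.51 Ah
Step 1: remaining = SOC/100 * C_total = 23.95/100 * 16.51 = 3.9541 Ah
Step 2: t = remaining / I = 3.9541 / 36.44 = 0.1085 hr

0.1085 hr


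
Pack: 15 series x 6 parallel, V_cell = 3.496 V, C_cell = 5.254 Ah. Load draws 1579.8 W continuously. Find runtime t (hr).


Step 1: E_pack = Ns * V_cell * Np * C_cell = 15 * 3.496 * 6 * 5.254 = 1653.1 Wh
Step 2: t = E_pack / P = 1653.1 / 1579.8 = 1.046 hr

1.046 hr


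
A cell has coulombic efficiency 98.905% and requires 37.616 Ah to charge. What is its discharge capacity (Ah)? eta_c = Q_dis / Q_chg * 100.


Q_dis = eta/100 * Q_chg = 98.905/100 * 37.616 = 37.20 Ah

37.20 Ah


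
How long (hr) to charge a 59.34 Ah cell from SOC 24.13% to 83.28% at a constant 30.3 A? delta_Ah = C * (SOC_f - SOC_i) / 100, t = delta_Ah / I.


delta_Ah = 59.34 * (83.28 - 24.13) / 100 = 35.1 Ah
t = delta_Ah / I = 35.1 / 30.3 = 1.158 hr

1.158 hr


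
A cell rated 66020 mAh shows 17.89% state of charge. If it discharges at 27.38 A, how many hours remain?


Convert: C_total = 66020 mAh = 66.02 Ah
Step 1: remaining = SOC/100 * C_total = 17.89/100 * 66.02 = 11.811 Ah
Step 2: t = remaining / I = 11.811 / 27.38 = 0.4314 hr

0.4314 hr


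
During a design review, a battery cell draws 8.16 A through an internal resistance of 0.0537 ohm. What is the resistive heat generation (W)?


Q = I^2 * R = 8.16^2 * 0.0537 = 3.576 W

3.576 W


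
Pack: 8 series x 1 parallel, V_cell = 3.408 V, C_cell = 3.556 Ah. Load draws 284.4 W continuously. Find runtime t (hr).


Step 1: E_pack = Ns * V_cell * Np * C_cell = 8 * 3.408 * 1 * 3.556 = 96.951 Wh
Step 2: t = E_pack / P = 96.951 / 284.4 = 0.3409 hr

0.3409 hr


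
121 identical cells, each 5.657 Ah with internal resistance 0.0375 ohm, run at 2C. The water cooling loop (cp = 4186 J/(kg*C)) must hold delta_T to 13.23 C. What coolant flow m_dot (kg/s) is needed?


Step 1: I = 2 * 5.657 = 11.314 A
Step 2: Q_cell = I^2 * R = 11.314^2 * 0.0375 = 4.8002 W
Step 3: Q_total = 121 * 4.8002 = 580.82 W
Step 4: m_dot = Q_total / (cp * dT) = 580.82 / (4186 * 13.23) = 0.01049 kg/s

0.01049 kg/s


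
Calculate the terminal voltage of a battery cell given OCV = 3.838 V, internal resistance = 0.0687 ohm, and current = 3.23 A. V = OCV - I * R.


V = OCV - I*R = 3.838 - 3.23 * 0.0687 = 3.616 V

3.616 V


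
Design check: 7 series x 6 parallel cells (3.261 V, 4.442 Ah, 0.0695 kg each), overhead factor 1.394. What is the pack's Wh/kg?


Step 1: V_pack = 7 * 3.261 = 22.827 V
Step 2: C_pack = 6 * 4.442 = 26.652 Ah
Step 3: E_pack = V_pack * C_pack = 22.827 * 26.652 = 608.39 Wh
Step 4: m_pack = 7 * 6 * 0.0695 * 1.394 = 4.0691 kg
Step 5: ED = E_pack / m_pack = 608.39 / 4.0691 = 149.5 Wh/kg

149.5 Wh/kg


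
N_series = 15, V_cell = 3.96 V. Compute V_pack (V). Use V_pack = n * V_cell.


V_pack = n * V_cell = 15 * 3.96 = 59.4 V

59.4 V


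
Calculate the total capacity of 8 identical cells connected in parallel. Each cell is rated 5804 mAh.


Convert: C_cell = 5804 mAh = 5.804 Ah
C_total = 8 * 5.804 = 46.432 Ah

46.432 Ah


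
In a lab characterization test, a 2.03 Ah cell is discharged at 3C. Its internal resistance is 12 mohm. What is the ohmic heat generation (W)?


Convert: R = 12 mohm = 0.012 ohm
Step 1: I = C_rate * capacity = 3 * 2.03 = 6.09 A
Step 2: Q = I^2 * R = 6.09^2 * 0.012 = 37.088 * 0.012 = 0.4451 W

0.4451 W


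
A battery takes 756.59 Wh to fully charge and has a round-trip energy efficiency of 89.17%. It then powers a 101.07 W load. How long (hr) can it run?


Step 1: E_discharge = eta/100 * E_charge = 89.17/100 * 756.59 = 674.65 Wh
Step 2: t = E_discharge / P = 674.65 / 101.07 = 6.675 hr

6.675 hr


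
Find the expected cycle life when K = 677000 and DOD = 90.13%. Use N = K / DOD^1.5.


Step 1: DOD^1.5 = 90.13^1.5 = 855.67
Step 2: N = 677000 / 855.67 = 791.2 cycles

791.2 cycles


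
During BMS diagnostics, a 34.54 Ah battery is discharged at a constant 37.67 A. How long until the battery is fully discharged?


t = capacity / current = 34.54 / 37.67 = 0.9169 hr

0.9169 hr


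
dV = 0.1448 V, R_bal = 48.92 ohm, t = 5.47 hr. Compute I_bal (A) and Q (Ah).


First, Ohm's law: I_bal = 0.1448 V / 48.92 ohm = 0.0029599 A
Then Q = I * t = 0.0029599 A * 5.47 hr = 0.01619 Ah

I=0.0029599 A, Q=0.01619 Ah


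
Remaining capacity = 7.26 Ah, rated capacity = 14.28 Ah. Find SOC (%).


SOC% = 7.26 / 14.28 * 100 = 50.84%

50.84%


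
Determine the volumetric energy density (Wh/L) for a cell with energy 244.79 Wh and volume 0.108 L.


Volumetric ED = 244.79 Wh / 0.108 L = 2267 Wh/L

2267 Wh/L


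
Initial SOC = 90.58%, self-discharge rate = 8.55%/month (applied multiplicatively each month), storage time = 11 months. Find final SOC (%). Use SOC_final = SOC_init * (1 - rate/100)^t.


Monthly retention factor = 1 - 8.55/100 = 0.9145
Over 11 months: factor^11 = 0.37413
SOC_final = 90.58 * 0.37413 = 33.89%

33.89%


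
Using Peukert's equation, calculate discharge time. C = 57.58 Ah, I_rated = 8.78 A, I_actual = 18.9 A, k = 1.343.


Step 1: t_rated = C / I_rated = 57.58 / 8.78 = 6.5581 hr
Step 2: ratio = 8.78 / 18.9 = 0.46455
Step 3: ratio^k = 0.46455^1.343 = 0.35713
Step 4: t = t_rated * ratio^k = 6.5581 * 0.35713 = 2.342 hr

2.342 hr


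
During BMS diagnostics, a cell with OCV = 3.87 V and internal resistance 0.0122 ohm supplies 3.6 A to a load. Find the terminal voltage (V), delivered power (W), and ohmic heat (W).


Step 1: V_terminal = OCV - I*R = 3.87 - 3.6 * 0.0122 = 3.8261 V
Step 2: P_out = V_terminal * I = 3.8261 * 3.6 = 13.77 W
Step 3: Q = I^2 * R = 3.6^2 * 0.0122 = 0.1581 W

V=3.8261 V, P=13.77 W, Q=0.1581 W


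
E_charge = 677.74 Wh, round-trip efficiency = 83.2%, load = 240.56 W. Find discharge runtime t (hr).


Step 1: E_discharge = eta/100 * E_charge = 83.2/100 * 677.74 = 563.88 Wh
Step 2: t = E_discharge / P = 563.88 / 240.56 = 2.344 hr

2.344 hr


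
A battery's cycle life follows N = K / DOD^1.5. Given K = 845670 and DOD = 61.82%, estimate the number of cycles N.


Step 1: DOD^1.5 = 61.82^1.5 = 486.06
Step 2: N = 845670 / 486.06 = 1740 cycles

1740 cycles


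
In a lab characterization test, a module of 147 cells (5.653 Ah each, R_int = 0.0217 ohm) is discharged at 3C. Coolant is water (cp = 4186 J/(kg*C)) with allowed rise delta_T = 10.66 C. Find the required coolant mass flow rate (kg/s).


Step 1: I = 3 * 5.653 = 16.959 A
Step 2: Q_cell = I^2 * R = 16.959^2 * 0.0217 = 6.2411 W
Step 3: Q_total = 147 * 6.2411 = 917.44 W
Step 4: m_dot = Q_total / (cp * dT) = 917.44 / (4186 * 10.66) = 0.02056 kg/s

0.02056 kg/s


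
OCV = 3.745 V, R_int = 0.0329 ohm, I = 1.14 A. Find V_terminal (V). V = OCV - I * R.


V = OCV - I*R = 3.745 - 1.14 * 0.0329 = 3.707 V

3.707 V


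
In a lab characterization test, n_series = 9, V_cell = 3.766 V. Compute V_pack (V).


Series voltages add: 9 * 3.766 V = 33.894 V

33.894 V


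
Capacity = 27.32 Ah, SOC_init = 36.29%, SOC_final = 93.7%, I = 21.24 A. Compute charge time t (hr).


delta_Ah = 27.32 * (93.7 - 36.29) / 100 = 15.684 Ah
t = delta_Ah / I = 15.684 / 21.24 = 0.7384 hr

0.7384 hr


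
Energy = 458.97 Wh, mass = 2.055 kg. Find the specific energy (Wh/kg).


ED = E / m = 458.97 / 2.055 = 223.3 Wh/kg

223.3 Wh/kg


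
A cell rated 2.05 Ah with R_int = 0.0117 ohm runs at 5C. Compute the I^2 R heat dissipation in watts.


Step 1: I = C_rate * capacity = 5 * 2.05 = 10.25 A
Step 2: Q = I^2 * R = 10.25^2 * 0.0117 = 105.06 * 0.0117 = 1.229 W

1.229 W


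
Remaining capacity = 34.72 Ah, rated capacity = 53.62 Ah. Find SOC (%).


SOC = (remaining / total) * 100 = (34.72 / 53.62) * 100 = 64.75%

64.75%


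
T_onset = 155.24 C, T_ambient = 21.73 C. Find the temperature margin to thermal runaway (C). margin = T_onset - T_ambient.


Safety margin = 155.24 C - 21.73 C = 133.51 C

133.51 C


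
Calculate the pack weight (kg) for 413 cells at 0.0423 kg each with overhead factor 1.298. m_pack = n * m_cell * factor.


m_pack = n * m_cell * overhead = 413 * 0.0423 * 1.298 = 22.68 kg

22.68 kg


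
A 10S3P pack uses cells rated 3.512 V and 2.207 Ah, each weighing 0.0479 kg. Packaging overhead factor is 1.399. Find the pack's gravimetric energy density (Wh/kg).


Step 1: V_pack = 10 * 3.512 = 35.12 V
Step 2: C_pack = 3 * 2.207 = 6.621 Ah
Step 3: E_pack = V_pack * C_pack = 35.12 * 6.621 = 232.53 Wh
Step 4: m_pack = 10 * 3 * 0.0479 * 1.399 = 2.0104 kg
Step 5: ED = E_pack / m_pack = 232.53 / 2.0104 = 115.7 Wh/kg

115.7 Wh/kg


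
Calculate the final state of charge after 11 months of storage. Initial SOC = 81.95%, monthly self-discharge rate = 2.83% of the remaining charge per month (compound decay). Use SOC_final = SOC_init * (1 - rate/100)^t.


Monthly retention factor = 1 - 2.83/100 = 0.9717
Over 11 months: factor^11 = 0.72921
SOC_final = 81.95 * 0.72921 = 59.76%

59.76%


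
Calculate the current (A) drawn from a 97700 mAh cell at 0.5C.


Convert: capacity = 97700 mAh = 97.7 Ah
At 0.5C: I = 0.5 * 97.7 Ah = 48.85 A

48.85 A


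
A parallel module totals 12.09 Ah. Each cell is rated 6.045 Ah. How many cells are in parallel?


n = C_total / C_cell = 12.09 / 6.045 = 2

2


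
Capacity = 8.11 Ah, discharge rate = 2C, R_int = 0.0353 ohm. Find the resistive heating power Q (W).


Step 1: I = C_rate * capacity = 2 * 8.11 = 16.22 A
Step 2: Q = I^2 * R = 16.22^2 * 0.0353 = 263.09 * 0.0353 = 9.287 W

9.287 W


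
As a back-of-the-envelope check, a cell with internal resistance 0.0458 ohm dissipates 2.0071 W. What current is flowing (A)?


I = sqrt(Q / R) = sqrt(2.0071 / 0.0458) = sqrt(43.823) = 6.620 A

6.620 A


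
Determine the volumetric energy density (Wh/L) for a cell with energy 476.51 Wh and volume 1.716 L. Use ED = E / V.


Volumetric ED = 476.51 Wh / 1.716 L = 277.7 Wh/L

277.7 Wh/L


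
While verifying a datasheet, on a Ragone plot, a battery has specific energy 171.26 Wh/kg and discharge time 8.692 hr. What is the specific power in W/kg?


Specific power = 171.26 Wh/kg / 8.692 hr = 19.70 W/kg

19.70 W/kg


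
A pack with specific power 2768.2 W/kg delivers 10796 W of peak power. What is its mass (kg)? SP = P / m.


m = P / SP = 10796 / 2768.2 = 3.900 kg

3.900 kg


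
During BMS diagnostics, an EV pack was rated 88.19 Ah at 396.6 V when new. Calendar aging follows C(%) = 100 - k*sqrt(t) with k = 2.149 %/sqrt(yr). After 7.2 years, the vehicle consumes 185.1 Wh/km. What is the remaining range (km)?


Step 1: capacity retention = 100 - 2.149 * sqrt(7.2) = 100 - 2.149 * 2.6833 = 94.234%
Step 2: C_now = 88.19 * 94.234/100 = 83.105 Ah
Step 3: E_pack = V * C_now = 396.6 * 83.105 = 32959 Wh
Step 4: range = E_pack / consumption = 32959 / 185.1 = 178.1 km

178.1 km


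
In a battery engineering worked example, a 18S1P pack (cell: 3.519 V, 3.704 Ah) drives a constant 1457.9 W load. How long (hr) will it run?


Step 1: E_pack = Ns * V_cell * Np * C_cell = 18 * 3.519 * 1 * 3.704 = 234.62 Wh
Step 2: t = E_pack / P = 234.62 / 1457.9 = 0.1609 hr

0.1609 hr


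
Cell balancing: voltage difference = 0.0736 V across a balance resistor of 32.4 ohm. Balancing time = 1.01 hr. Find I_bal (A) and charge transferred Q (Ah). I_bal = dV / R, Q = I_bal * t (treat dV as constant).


First, Ohm's law: I_bal = 0.0736 V / 32.4 ohm = 0.0022716 A
Then Q = I * t = 0.0022716 A * 1.01 hr = 0.002294 Ah

I=0.0022716 A, Q=0.002294 Ah


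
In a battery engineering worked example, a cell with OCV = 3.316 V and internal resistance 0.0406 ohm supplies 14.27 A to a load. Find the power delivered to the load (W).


Step 1: V_terminal = OCV - I*R = 3.316 - 14.27 * 0.0406 = 2.7366 V
Step 2: P_out = V_terminal * I = 2.7366 * 14.27 = 39.05 W

39.05 W


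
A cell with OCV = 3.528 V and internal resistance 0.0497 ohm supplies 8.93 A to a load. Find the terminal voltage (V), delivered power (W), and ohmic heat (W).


Step 1: V_terminal = OCV - I*R = 3.528 - 8.93 * 0.0497 = 3.0842 V
Step 2: P_out = V_terminal * I = 3.0842 * 8.93 = 27.54 W
Step 3: Q = I^2 * R = 8.93^2 * 0.0497 = 3.963 W

V=3.0842 V, P=27.54 W, Q=3.963 W


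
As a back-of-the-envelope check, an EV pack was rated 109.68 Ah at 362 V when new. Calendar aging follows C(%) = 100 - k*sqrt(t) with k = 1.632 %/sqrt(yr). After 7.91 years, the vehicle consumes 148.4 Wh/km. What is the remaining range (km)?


Step 1: capacity retention = 100 - 1.632 * sqrt(7.91) = 100 - 1.632 * 2.8125 = 95.41%
Step 2: C_now = 109.68 * 95.41/100 = 104.65 Ah
Step 3: E_pack = V * C_now = 362 * 104.65 = 37883 Wh
Step 4: range = E_pack / consumption = 37883 / 148.4 = 255.3 km

255.3 km


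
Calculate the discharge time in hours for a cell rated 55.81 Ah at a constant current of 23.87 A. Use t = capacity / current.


Runtime = 55.81 Ah / 23.87 A = 2.338 hr

2.338 hr


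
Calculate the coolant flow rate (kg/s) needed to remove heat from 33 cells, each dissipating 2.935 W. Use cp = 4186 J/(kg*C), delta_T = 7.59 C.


Step 1: Total heat Q = 33 * 2.935 W = 96.855 W
Step 2: denom = cp * dT = 4186 * 7.59 = 31772
Step 3: m_dot = 96.855 / 31772 = 0.003048 kg/s

0.003048 kg/s


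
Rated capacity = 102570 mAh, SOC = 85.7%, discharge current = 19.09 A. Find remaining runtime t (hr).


Convert: C_total = 102570 mAh = 102.57 Ah
Step 1: remaining = SOC/100 * C_total = 85.7/100 * 102.57 = 87.902 Ah
Step 2: t = remaining / I = 87.902 / 19.09 = 4.605 hr

4.605 hr


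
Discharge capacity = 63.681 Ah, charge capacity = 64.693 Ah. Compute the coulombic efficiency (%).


eta_c = Q_dis / Q_chg * 100 = 63.681 / 64.693 * 100 = 98.44%

98.44%


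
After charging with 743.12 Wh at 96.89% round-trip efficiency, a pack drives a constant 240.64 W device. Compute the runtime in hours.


Step 1: E_discharge = eta/100 * E_charge = 96.89/100 * 743.12 = 720.01 Wh
Step 2: t = E_discharge / P = 720.01 / 240.64 = 2.992 hr

2.992 hr


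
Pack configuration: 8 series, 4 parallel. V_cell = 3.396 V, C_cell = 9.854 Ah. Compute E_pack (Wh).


V_pack = 8 * 3.396 = 27.168 V
C_pack = 4 * 9.854 = 39.416 Ah
E = V_pack * C_pack = 27.168 * 39.416 = 1071 Wh

1071 Wh


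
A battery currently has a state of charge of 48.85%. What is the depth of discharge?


Complement of SOC: DOD = 100% - 48.85% = 51.15%

51.15%


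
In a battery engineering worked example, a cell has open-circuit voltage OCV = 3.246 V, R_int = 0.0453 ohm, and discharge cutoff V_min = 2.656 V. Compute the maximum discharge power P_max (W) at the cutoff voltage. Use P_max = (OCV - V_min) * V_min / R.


P_max = (OCV - V_min) * V_min / R = (3.246 - 2.656) * 2.656 / 0.0453 = 0.59 * 2.656 / 0.0453 = 34.59 W

34.59 W


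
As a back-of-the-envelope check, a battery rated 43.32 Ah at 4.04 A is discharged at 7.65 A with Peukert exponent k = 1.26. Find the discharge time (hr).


Step 1: t_rated = C / I_rated = 43.32 / 4.04 = 10.723 hr
Step 2: ratio = 4.04 / 7.65 = 0.5281
Step 3: ratio^k = 0.5281^1.26 = 0.44732
Step 4: t = t_rated * ratio^k = 10.723 * 0.44732 = 4.797 hr

4.797 hr


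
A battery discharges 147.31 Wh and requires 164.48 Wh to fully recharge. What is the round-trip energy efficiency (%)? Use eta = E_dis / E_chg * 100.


Round-trip efficiency = 147.31/164.48 * 100% = 89.56%

89.56%


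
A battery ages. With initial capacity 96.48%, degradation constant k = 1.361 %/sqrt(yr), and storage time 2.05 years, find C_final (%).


sqrt(t) = sqrt(2.05) = 1.4318
C_final = 96.48 - 1.361 * 1.4318 = 94.53%

94.53%


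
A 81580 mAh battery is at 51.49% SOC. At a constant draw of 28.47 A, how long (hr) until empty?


Convert: C_total = 81580 mAh = 81.58 Ah
Step 1: remaining = SOC/100 * C_total = 51.49/100 * 81.58 = 42.006 Ah
Step 2: t = remaining / I = 42.006 / 28.47 = 1.475 hr

1.475 hr


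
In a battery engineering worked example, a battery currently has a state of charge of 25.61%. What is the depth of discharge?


DOD = 100 - SOC = 100 - 25.61 = 74.39%

74.39%


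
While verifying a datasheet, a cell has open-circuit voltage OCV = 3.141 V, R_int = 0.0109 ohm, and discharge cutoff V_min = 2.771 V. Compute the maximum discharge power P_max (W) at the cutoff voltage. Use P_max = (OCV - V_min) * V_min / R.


dV = OCV - V_min = 0.37 V (so I_max = dV / R)
P_max = dV * V_min / R = 0.37 * 2.771 / 0.0109 = 94.06 W

94.06 W


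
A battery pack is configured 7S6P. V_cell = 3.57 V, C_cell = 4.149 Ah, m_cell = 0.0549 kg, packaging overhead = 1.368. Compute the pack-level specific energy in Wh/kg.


Step 1: V_pack = 7 * 3.57 = 24.99 V
Step 2: C_pack = 6 * 4.149 = 24.894 Ah
Step 3: E_pack = V_pack * C_pack = 24.99 * 24.894 = 622.1 Wh
Step 4: m_pack = 7 * 6 * 0.0549 * 1.368 = 3.1543 kg
Step 5: ED = E_pack / m_pack = 622.1 / 3.1543 = 197.2 Wh/kg

197.2 Wh/kg


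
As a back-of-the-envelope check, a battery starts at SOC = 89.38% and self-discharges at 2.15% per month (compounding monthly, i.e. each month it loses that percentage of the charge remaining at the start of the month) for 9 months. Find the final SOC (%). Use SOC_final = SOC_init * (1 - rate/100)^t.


decay = (1 - 2.15/100)^9 = 0.82233
SOC_final = 89.38 * 0.82233 = 73.50%

73.50%


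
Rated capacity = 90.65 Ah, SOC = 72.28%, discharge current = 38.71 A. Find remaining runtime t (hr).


Step 1: remaining = SOC/100 * C_total = 72.28/100 * 90.65 = 65.522 Ah
Step 2: t = remaining / I = 65.522 / 38.71 = 1.693 hr

1.693 hr


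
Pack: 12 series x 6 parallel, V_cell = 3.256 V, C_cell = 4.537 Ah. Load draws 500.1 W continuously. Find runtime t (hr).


Step 1: E_pack = Ns * V_cell * Np * C_cell = 12 * 3.256 * 6 * 4.537 = 1063.6 Wh
Step 2: t = E_pack / P = 1063.6 / 500.1 = 2.127 hr

2.127 hr


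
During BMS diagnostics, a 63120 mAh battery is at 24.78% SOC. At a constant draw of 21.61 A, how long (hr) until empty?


Convert: C_total = 63120 mAh = 63.12 Ah
Step 1: remaining = SOC/100 * C_total = 24.78/100 * 63.12 = 15.641 Ah
Step 2: t = remaining / I = 15.641 / 21.61 = 0.7238 hr

0.7238 hr


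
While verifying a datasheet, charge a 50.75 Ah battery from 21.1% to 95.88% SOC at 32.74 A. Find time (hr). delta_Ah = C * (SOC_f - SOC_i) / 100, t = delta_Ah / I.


Step 1: dSOC = 95.88% - 21.1% = 74.78%
Step 2: delta_Ah = 50.75 * 74.78 / 100 = 37.951 Ah
Step 3: t = 37.951 / 32.74 = 1.159 hr

1.159 hr


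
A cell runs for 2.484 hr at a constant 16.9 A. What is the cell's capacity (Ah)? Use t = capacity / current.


C = I * t = 16.9 * 2.484 = 41.98 Ah

41.98 Ah


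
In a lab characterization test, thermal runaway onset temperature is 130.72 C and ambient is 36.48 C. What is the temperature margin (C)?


margin = T_onset - T_ambient = 130.72 - 36.48 = 94.24 C

94.24 C


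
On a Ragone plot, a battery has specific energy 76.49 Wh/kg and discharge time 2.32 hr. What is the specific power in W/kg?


P_specific = E / t = 76.49 / 2.32 = 32.97 W/kg

32.97 W/kg


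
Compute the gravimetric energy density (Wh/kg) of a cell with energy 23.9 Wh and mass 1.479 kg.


Specific energy = 23.9 Wh / 1.479 kg = 16.16 Wh/kg

16.16 Wh/kg


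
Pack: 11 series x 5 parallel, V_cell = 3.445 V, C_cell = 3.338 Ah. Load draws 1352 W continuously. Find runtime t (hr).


Step 1: E_pack = Ns * V_cell * Np * C_cell = 11 * 3.445 * 5 * 3.338 = 632.47 Wh
Step 2: t = E_pack / P = 632.47 / 1352 = 0.4678 hr

0.4678 hr


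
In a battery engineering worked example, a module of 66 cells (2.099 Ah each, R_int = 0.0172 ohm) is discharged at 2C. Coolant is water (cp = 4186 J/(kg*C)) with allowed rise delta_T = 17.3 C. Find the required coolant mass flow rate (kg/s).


Step 1: I = 2 * 2.099 = 4.198 A
Step 2: Q_cell = I^2 * R = 4.198^2 * 0.0172 = 0.30312 W
Step 3: Q_total = 66 * 0.30312 = 20.006 W
Step 4: m_dot = Q_total / (cp * dT) = 20.006 / (4186 * 17.3) = 2.763e-04 kg/s

2.763e-04 kg/s


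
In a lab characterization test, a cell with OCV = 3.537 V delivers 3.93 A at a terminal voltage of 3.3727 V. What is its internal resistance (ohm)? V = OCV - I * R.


R = (OCV - V) / I = (3.537 - 3.3727) / 3.93 = 0.04181 ohm

0.04181 ohm


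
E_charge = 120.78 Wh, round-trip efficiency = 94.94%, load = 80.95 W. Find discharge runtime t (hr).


Step 1: E_discharge = eta/100 * E_charge = 94.94/100 * 120.78 = 114.67 Wh
Step 2: t = E_discharge / P = 114.67 / 80.95 = 1.417 hr

1.417 hr


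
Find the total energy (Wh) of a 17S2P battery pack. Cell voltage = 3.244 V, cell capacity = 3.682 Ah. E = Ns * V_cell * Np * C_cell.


E = Ns * Vcell * Np * Ccell = 17 * 3.244 * 2 * 3.682 = 406.1 Wh

406.1 Wh


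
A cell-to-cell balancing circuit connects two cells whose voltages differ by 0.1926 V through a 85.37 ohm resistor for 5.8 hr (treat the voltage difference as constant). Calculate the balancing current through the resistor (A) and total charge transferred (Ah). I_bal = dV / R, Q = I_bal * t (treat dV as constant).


I_bal = dV / R = 0.1926 / 85.37 = 0.0022561 A
Q = I_bal * t = 0.0022561 * 5.8 = 0.01309 Ah

I=0.0022561 A, Q=0.01309 Ah


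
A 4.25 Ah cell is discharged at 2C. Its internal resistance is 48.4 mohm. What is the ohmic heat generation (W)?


Convert: R = 48.4 mohm = 0.0484 ohm
Step 1: I = C_rate * capacity = 2 * 4.25 = 8.5 A
Step 2: Q = I^2 * R = 8.5^2 * 0.0484 = 72.25 * 0.0484 = 3.497 W

3.497 W


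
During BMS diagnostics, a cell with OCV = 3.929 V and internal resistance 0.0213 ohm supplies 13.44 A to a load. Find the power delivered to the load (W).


Step 1: V_terminal = OCV - I*R = 3.929 - 13.44 * 0.0213 = 3.6427 V
Step 2: P_out = V_terminal * I = 3.6427 * 13.44 = 48.96 W

48.96 W


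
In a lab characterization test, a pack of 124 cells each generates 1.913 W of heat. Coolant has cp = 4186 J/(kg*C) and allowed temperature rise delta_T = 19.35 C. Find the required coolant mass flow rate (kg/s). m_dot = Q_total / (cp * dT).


Step 1: Total heat Q = 124 * 1.913 W = 237.21 W
Step 2: denom = cp * dT = 4186 * 19.35 = 80999
Step 3: m_dot = 237.21 / 80999 = 0.002929 kg/s

0.002929 kg/s


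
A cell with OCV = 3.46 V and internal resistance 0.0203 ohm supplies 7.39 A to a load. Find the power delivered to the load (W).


Step 1: V_terminal = OCV - I*R = 3.46 - 7.39 * 0.0203 = 3.31 V
Step 2: P_out = V_terminal * I = 3.31 * 7.39 = 24.46 W

24.46 W


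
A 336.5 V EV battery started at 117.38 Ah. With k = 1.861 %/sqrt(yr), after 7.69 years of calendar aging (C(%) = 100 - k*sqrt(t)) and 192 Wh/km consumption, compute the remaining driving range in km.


Step 1: capacity retention = 100 - 1.861 * sqrt(7.69) = 100 - 1.861 * 2.7731 = 94.839%
Step 2: C_now = 117.38 * 94.839/100 = 111.32 Ah
Step 3: E_pack = V * C_now = 336.5 * 111.32 = 37459 Wh
Step 4: range = E_pack / consumption = 37459 / 192 = 195.1 km

195.1 km


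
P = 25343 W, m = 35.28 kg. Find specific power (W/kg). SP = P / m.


SP = P / m = 25343 / 35.28 = 718.3 W/kg

718.3 W/kg
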